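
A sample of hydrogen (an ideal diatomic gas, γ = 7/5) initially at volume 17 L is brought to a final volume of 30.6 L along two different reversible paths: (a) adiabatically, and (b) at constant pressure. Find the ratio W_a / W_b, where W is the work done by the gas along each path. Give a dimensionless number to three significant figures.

Path (a) adiabatic: W = P₁V₁(1 − (V₁/V₂)^(γ−1))/(γ−1) → W_a/(P₁V₁) = 0.5238.
Path (b) isobaric: W = P₁(V₂ − V₁) → W_b/(P₁V₁) = 0.8.
W_a / W_b = 0.5238 / 0.8 = 0.6547.

W_a / W_b ≈ 0.655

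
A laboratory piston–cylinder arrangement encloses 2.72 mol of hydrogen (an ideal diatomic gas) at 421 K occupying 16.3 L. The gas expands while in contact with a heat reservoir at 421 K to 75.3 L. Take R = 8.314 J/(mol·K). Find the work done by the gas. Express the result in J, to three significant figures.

W ≈ 14600 J

Isothermal: W = nRT ln(V₂/V₁).
W = (2.72)(8.314)(421) × ln(75.3/16.3)
  = 9521 × 1.53
W_by_gas = 14569 J.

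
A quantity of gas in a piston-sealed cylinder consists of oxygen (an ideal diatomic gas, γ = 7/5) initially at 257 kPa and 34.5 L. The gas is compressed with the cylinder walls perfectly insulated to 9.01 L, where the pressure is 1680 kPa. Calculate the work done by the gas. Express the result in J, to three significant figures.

W ≈ -15700 J

Adiabatic: W = (P₁V₁ − P₂V₂)/(γ − 1) with γ = 7/5.
P₁V₁ = 8866 J, P₂V₂ = 15137 J.
W = (8866 − 15137) / 0.4 = -15676 J.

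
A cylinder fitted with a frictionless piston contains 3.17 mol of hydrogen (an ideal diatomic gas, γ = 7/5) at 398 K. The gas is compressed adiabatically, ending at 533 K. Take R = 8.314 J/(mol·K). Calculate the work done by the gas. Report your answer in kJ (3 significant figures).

W ≈ -8.89 kJ

Adiabatic ⇒ Q = 0, so W_by = −ΔU = nCᵥ(T₁ − T₂).
Cᵥ = 5R/2 = 20.79 J/(mol·K).
W = (3.17)(20.79)(398 − 533) = -8895 J.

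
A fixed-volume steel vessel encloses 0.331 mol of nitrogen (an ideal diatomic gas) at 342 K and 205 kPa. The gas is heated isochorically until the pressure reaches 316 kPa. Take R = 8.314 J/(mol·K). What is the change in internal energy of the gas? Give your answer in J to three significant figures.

ΔU ≈ 1270 J

Constant volume ⇒ W = 0, so Q = ΔU = nCᵥΔT with Cᵥ = 5R/2 = 20.79 J/(mol·K).
At constant V, T₂/T₁ = P₂/P₁ ⇒ ΔT = T₁(P₂/P₁ − 1) = 342·(316/205 − 1) = 185.2 K.
ΔU = (0.331)(20.79)(185.2) = 1274 J.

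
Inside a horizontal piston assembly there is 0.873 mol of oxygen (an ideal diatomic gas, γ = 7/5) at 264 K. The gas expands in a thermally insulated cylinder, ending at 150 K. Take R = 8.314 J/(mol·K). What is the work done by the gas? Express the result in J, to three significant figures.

W ≈ 2070 J

Adiabatic ⇒ Q = 0, so W_by = −ΔU = nCᵥ(T₁ − T₂).
Cᵥ = 5R/2 = 20.79 J/(mol·K).
W = (0.873)(20.79)(264 − 150) = 2069 J.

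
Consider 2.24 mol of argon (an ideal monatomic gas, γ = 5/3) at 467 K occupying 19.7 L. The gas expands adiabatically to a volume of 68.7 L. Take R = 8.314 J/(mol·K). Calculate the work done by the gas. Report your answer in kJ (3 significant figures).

Adiabatic: TV^(γ−1) = const with γ = 5/3.
T₂ = T₁ (V₁/V₂)^(γ−1) = 467 × (19.7/68.7)^0.667 = 467 × 0.4349 = 203.1 K.
W_by = nCᵥ(T₁ − T₂) = (2.24)(12.47)(467 − 203.1) = 7373 J.

W ≈ 7.37 kJ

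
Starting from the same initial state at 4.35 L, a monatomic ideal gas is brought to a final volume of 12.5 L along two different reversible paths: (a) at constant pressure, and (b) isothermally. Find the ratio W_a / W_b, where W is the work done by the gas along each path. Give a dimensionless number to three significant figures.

Path (a) isobaric: W = P₁(V₂ − V₁) → W_a/(P₁V₁) = 1.874.
Path (b) isothermal: W = P₁V₁ ln(V₂/V₁) → W_b/(P₁V₁) = 1.056.
W_a / W_b = 1.874 / 1.056 = 1.775.

W_a / W_b ≈ 1.77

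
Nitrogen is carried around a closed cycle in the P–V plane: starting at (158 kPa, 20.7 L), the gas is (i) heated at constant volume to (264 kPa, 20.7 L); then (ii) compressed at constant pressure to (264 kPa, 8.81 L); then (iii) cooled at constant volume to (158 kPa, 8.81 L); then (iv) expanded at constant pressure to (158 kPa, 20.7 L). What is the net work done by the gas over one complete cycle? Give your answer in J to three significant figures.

W_net ≈ -1260 J

Constant-volume legs do no work.
W(ii) = (264)(8.81 − 20.7) = -3139 J; W(iv) = (158)(20.7 − 8.81) = 1879 J.
W_net = -3139 + 1879 = -1260 J (the counter-clockwise enclosed area).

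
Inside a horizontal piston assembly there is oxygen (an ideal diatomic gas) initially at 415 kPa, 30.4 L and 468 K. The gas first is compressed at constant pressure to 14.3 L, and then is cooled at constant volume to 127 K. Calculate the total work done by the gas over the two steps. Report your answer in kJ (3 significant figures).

W_total ≈ -6.68 kJ

Step 1 (isobaric): W = PΔV = (415 kPa)(14.3 − 30.4 L) = -6681 J.
Step 2 (isochoric): W = 0 (constant volume).
W_total = -6681 + 0 = -6681 J.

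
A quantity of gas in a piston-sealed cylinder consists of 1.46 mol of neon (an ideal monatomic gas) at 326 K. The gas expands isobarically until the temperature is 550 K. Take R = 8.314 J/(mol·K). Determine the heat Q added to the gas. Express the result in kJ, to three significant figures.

Isobaric: W = nRΔT = (1.46)(8.314)(224) = 2719 J.
ΔU = nCᵥΔT with Cᵥ = 3R/2: ΔU = (1.46)(12.47)(224) = 4079 J.
Q = ΔU + W = 4079 + 2719 = 6798 J.

Q ≈ 6.80 kJ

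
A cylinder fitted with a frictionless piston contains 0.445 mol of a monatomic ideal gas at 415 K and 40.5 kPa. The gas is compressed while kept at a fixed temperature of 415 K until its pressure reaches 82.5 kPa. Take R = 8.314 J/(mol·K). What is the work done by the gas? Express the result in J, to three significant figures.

W ≈ -1090 J

Isothermal process: W = nRT ln(V₂/V₁) = nRT ln(P₁/P₂).
W = (0.445)(8.314)(415) × ln(40.5/82.5)
  = 1535 × ln(0.4909) = 1535 × -0.7115
W_by_gas = -1092 J.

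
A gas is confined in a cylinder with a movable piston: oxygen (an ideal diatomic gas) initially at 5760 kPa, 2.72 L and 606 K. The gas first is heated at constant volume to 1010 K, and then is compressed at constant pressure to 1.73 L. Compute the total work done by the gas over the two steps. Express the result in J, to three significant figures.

W_total ≈ -9500 J

Step 1 (isochoric): W = 0 (constant volume).
After step 1: P = 9600 kPa (V unchanged).
Step 2 (isobaric): W = PΔV = (9600 kPa)(1.73 − 2.72 L) = -9504 J.
W_total = 0 − 9504 = -9504 J.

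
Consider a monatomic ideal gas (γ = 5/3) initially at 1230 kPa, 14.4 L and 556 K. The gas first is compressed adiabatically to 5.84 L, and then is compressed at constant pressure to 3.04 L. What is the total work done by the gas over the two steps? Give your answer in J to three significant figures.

Step 1 (adiabatic): W = (P₁V₁ − P₂V₂)/(γ−1) = (17712 − 32327)/0.667 = -21923 J.
After step 1: P = 5535 kPa, V = 5.84 L, T = 1015 K.
Step 2 (isobaric): W = PΔV = (5535 kPa)(3.04 − 5.84 L) = -15499 J.
W_total = -21923 − 15499 = -37422 J.

W_total ≈ -37400 J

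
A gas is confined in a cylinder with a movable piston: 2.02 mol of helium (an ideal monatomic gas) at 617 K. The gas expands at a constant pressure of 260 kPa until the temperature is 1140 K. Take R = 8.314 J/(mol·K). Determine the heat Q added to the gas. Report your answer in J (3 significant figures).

Q ≈ 22000 J

Isobaric: W = nRΔT = (2.02)(8.314)(523) = 8783 J.
ΔU = nCᵥΔT with Cᵥ = 3R/2: ΔU = (2.02)(12.47)(523) = 13175 J.
Q = ΔU + W = 13175 + 8783 = 21959 J.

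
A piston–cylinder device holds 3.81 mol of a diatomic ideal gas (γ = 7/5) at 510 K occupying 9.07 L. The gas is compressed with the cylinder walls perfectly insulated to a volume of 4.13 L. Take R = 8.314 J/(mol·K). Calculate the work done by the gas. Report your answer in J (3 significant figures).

W ≈ -14900 J

Adiabatic: TV^(γ−1) = const with γ = 7/5.
T₂ = T₁ (V₁/V₂)^(γ−1) = 510 × (9.07/4.13)^0.4 = 510 × 1.37 = 698.6 K.
W_by = nCᵥ(T₁ − T₂) = (3.81)(20.79)(510 − 698.6) = -14936 J.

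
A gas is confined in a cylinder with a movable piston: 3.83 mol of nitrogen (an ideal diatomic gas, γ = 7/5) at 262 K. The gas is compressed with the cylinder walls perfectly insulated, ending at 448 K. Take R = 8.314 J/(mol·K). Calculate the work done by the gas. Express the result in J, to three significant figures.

Adiabatic ⇒ Q = 0, so W_by = −ΔU = nCᵥ(T₁ − T₂).
Cᵥ = 5R/2 = 20.79 J/(mol·K).
W = (3.83)(20.79)(262 − 448) = -14807 J.

W ≈ -14800 J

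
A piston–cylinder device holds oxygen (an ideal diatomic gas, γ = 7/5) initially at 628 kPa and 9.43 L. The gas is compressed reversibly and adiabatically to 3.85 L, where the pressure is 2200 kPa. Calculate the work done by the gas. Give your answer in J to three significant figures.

Adiabatic: W = (P₁V₁ − P₂V₂)/(γ − 1) with γ = 7/5.
P₁V₁ = 5922 J, P₂V₂ = 8470 J.
W = (5922 − 8470) / 0.4 = -6370 J.

W ≈ -6370 J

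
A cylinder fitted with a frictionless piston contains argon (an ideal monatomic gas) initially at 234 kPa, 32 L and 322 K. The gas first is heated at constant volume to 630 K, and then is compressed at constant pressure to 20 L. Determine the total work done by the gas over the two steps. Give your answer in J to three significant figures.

W_total ≈ -5490 J

Step 1 (isochoric): W = 0 (constant volume).
After step 1: P = 457.8 kPa (V unchanged).
Step 2 (isobaric): W = PΔV = (457.8 kPa)(20 − 32 L) = -5494 J.
W_total = 0 − 5494 = -5494 J.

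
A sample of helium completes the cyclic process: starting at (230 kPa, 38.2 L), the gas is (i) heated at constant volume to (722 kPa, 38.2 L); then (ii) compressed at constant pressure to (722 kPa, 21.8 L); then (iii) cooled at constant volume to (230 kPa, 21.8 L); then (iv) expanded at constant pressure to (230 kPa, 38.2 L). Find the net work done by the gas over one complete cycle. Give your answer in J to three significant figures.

Constant-volume legs do no work.
W(ii) = (722)(21.8 − 38.2) = -11841 J; W(iv) = (230)(38.2 − 21.8) = 3772 J.
W_net = -11841 + 3772 = -8069 J (the counter-clockwise enclosed area).

W_net ≈ -8070 J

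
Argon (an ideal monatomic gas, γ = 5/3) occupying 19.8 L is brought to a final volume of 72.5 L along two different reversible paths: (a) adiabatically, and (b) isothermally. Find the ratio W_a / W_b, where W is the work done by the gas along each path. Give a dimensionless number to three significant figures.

Path (a) adiabatic: W = P₁V₁(1 − (V₁/V₂)^(γ−1))/(γ−1) → W_a/(P₁V₁) = 0.8686.
Path (b) isothermal: W = P₁V₁ ln(V₂/V₁) → W_b/(P₁V₁) = 1.298.
W_a / W_b = 0.8686 / 1.298 = 0.6692.

W_a / W_b ≈ 0.669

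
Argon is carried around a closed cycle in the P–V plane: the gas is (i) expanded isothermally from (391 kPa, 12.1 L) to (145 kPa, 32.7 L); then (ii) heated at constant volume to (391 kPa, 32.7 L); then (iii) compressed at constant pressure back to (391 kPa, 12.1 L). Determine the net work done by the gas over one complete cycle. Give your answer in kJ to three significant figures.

Leg (i): W = PᵢVᵢ ln(V_f/Vᵢ) = (4731) ln(32.7/12.1) = 4704 J.
Leg (ii): W = 0.
Leg (iii): W = PΔV = (391)(12.1 − 32.7) = -8055 J.
W_net = 4704 − 8055 = -3351 J.

W_net ≈ -3.35 kJ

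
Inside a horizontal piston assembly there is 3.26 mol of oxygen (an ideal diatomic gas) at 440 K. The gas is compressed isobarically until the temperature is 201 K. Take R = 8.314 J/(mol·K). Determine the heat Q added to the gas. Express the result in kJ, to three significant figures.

Q ≈ -22.7 kJ

Isobaric: W = nRΔT = (3.26)(8.314)(-239) = -6478 J.
ΔU = nCᵥΔT with Cᵥ = 5R/2: ΔU = (3.26)(20.79)(-239) = -16194 J.
Q = ΔU + W = -16194 − 6478 = -22672 J.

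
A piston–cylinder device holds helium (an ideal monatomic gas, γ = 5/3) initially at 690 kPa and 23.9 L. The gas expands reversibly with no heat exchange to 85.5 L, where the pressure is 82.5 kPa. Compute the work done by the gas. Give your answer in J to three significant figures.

Adiabatic: W = (P₁V₁ − P₂V₂)/(γ − 1) with γ = 5/3.
P₁V₁ = 16491 J, P₂V₂ = 7054 J.
W = (16491 − 7054) / 0.6667 = 14156 J.

W ≈ 14200 J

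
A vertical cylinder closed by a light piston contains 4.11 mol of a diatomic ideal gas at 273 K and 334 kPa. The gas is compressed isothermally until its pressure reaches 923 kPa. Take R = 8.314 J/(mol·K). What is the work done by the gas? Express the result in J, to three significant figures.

Isothermal process: W = nRT ln(V₂/V₁) = nRT ln(P₁/P₂).
W = (4.11)(8.314)(273) × ln(334/923)
  = 9329 × ln(0.3619) = 9329 × -1.016
W_by_gas = -9482 J.

W ≈ -9480 J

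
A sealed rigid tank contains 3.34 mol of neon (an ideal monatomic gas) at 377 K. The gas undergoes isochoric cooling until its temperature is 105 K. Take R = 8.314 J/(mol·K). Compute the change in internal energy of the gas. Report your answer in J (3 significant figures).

Constant volume ⇒ W = 0, so Q = ΔU = nCᵥΔT with Cᵥ = 3R/2 = 12.47 J/(mol·K).
ΔU = (3.34)(12.47)(105 − 377) = -11330 J.

ΔU ≈ -11300 J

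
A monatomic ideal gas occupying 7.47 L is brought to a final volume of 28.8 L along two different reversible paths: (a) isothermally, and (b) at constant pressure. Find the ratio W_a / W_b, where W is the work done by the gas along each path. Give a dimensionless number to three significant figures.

Path (a) isothermal: W = P₁V₁ ln(V₂/V₁) → W_a/(P₁V₁) = 1.349.
Path (b) isobaric: W = P₁(V₂ − V₁) → W_b/(P₁V₁) = 2.855.
W_a / W_b = 1.349 / 2.855 = 0.4726.

W_a / W_b ≈ 0.473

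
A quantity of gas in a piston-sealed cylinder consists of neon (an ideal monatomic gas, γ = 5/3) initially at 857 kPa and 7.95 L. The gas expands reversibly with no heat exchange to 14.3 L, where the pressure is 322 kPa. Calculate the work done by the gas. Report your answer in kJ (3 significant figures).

W ≈ 3.31 kJ

Adiabatic: W = (P₁V₁ − P₂V₂)/(γ − 1) with γ = 5/3.
P₁V₁ = 6813 J, P₂V₂ = 4605 J.
W = (6813 − 4605) / 0.6667 = 3313 J.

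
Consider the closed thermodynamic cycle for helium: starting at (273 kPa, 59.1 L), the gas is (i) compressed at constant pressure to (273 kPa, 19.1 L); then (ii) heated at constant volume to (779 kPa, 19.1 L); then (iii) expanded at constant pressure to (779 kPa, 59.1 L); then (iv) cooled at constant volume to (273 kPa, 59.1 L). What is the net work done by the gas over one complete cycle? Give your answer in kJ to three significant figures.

Constant-volume legs do no work.
W(i) = (273)(19.1 − 59.1) = -10920 J; W(iii) = (779)(59.1 − 19.1) = 31160 J.
W_net = -10920 + 31160 = 20240 J (the clockwise enclosed area).

W_net ≈ 20.2 kJ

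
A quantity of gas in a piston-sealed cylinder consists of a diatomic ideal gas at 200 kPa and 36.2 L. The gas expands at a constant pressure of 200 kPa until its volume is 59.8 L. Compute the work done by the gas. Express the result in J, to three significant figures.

Isobaric: W = P ΔV.
W = (200 kPa)(59.8 − 36.2 L) = (200)(23.6) = 4720 J.

W ≈ 4720 J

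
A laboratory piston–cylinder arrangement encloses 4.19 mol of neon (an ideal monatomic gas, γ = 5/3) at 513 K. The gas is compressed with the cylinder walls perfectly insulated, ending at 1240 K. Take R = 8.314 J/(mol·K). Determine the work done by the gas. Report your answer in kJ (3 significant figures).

Adiabatic ⇒ Q = 0, so W_by = −ΔU = nCᵥ(T₁ − T₂).
Cᵥ = 3R/2 = 12.47 J/(mol·K).
W = (4.19)(12.47)(513 − 1240) = -37988 J.

W ≈ -38.0 kJ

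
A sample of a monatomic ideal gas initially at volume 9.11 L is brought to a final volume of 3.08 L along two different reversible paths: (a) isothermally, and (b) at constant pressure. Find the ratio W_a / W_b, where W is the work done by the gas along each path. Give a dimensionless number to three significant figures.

Path (a) isothermal: W = P₁V₁ ln(V₂/V₁) → W_a/(P₁V₁) = -1.084.
Path (b) isobaric: W = P₁(V₂ − V₁) → W_b/(P₁V₁) = -0.6619.
W_a / W_b = -1.084 / -0.6619 = 1.638.

W_a / W_b ≈ 1.64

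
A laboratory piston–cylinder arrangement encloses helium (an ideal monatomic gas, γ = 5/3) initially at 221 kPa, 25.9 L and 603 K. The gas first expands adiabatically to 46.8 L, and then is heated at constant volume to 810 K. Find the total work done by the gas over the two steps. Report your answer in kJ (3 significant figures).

W_total ≈ 2.80 kJ

Step 1 (adiabatic): W = (P₁V₁ − P₂V₂)/(γ−1) = (5724 − 3858)/0.667 = 2798 J.
Step 2 (isochoric): W = 0 (constant volume).
W_total = 2798 + 0 = 2798 J.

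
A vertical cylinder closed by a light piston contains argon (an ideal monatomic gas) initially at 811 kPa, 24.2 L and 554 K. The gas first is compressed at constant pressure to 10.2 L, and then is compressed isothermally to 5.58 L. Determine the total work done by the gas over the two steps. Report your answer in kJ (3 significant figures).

Step 1 (isobaric): W = PΔV = (811 kPa)(10.2 − 24.2 L) = -11354 J.
After step 1: P = 811 kPa, V = 10.2 L, T = 233.5 K.
Step 2 (isothermal): W = P₁V₁ ln(V₂/V₁) = (8272) ln(5.58/10.2) = -4990 J.
W_total = -11354 − 4990 = -16344 J.

W_total ≈ -16.3 kJ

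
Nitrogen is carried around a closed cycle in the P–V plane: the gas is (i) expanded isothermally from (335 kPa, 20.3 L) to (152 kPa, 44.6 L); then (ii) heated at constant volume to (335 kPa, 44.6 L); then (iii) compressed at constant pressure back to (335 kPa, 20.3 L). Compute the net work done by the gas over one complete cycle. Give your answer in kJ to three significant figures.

Leg (i): W = PᵢVᵢ ln(V_f/Vᵢ) = (6800) ln(44.6/20.3) = 5353 J.
Leg (ii): W = 0.
Leg (iii): W = PΔV = (335)(20.3 − 44.6) = -8140 J.
W_net = 5353 − 8140 = -2788 J.

W_net ≈ -2.79 kJ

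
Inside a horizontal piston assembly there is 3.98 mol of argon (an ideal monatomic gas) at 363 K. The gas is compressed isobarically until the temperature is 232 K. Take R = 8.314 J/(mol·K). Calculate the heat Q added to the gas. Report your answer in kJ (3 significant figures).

Isobaric: W = nRΔT = (3.98)(8.314)(-131) = -4335 J.
ΔU = nCᵥΔT with Cᵥ = 3R/2: ΔU = (3.98)(12.47)(-131) = -6502 J.
Q = ΔU + W = -6502 − 4335 = -10837 J.

Q ≈ -10.8 kJ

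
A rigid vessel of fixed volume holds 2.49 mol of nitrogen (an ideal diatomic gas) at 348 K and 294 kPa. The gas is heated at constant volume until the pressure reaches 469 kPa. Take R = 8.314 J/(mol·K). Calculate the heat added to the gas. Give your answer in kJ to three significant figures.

Constant volume ⇒ W = 0, so Q = ΔU = nCᵥΔT with Cᵥ = 5R/2 = 20.79 J/(mol·K).
At constant V, T₂/T₁ = P₂/P₁ ⇒ ΔT = T₁(P₂/P₁ − 1) = 348·(469/294 − 1) = 207.1 K.
ΔU = (2.49)(20.79)(207.1) = 10721 J.

Q ≈ 10.7 kJ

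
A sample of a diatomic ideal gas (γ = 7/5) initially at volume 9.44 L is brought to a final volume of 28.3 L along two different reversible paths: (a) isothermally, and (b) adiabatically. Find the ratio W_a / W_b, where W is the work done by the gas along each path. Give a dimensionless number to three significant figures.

Path (a) isothermal: W = P₁V₁ ln(V₂/V₁) → W_a/(P₁V₁) = 1.098.
Path (b) adiabatic: W = P₁V₁(1 − (V₁/V₂)^(γ−1))/(γ−1) → W_b/(P₁V₁) = 0.8886.
W_a / W_b = 1.098 / 0.8886 = 1.236.

W_a / W_b ≈ 1.24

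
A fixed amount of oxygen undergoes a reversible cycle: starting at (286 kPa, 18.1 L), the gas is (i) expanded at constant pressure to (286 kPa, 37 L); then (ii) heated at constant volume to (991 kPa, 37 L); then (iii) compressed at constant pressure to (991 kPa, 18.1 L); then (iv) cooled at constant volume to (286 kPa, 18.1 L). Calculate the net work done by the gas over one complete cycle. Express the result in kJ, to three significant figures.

W_net ≈ -13.3 kJ

Constant-volume legs do no work.
W(i) = (286)(37 − 18.1) = 5405 J; W(iii) = (991)(18.1 − 37) = -18730 J.
W_net = 5405 − 18730 = -13324 J (the counter-clockwise enclosed area).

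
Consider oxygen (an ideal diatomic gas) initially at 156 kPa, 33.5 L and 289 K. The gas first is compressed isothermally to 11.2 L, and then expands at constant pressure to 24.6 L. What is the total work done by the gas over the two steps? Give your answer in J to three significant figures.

Step 1 (isothermal): W = P₁V₁ ln(V₂/V₁) = (5226) ln(11.2/33.5) = -5726 J.
After step 1: P = 466.6 kPa, V = 11.2 L, T = 289 K.
Step 2 (isobaric): W = PΔV = (466.6 kPa)(24.6 − 11.2 L) = 6253 J.
W_total = -5726 + 6253 = 526.8 J.

W_total ≈ 527 J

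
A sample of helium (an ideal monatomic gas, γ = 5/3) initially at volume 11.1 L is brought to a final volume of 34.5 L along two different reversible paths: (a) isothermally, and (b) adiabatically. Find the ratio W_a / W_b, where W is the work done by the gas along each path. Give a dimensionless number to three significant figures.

Path (a) isothermal: W = P₁V₁ ln(V₂/V₁) → W_a/(P₁V₁) = 1.134.
Path (b) adiabatic: W = P₁V₁(1 − (V₁/V₂)^(γ−1))/(γ−1) → W_b/(P₁V₁) = 0.7957.
W_a / W_b = 1.134 / 0.7957 = 1.425.

W_a / W_b ≈ 1.43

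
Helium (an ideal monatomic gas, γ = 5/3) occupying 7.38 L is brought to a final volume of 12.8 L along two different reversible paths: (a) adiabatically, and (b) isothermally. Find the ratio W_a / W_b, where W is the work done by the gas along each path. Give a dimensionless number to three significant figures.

W_a / W_b ≈ 0.837

Path (a) adiabatic: W = P₁V₁(1 − (V₁/V₂)^(γ−1))/(γ−1) → W_a/(P₁V₁) = 0.4609.
Path (b) isothermal: W = P₁V₁ ln(V₂/V₁) → W_b/(P₁V₁) = 0.5507.
W_a / W_b = 0.4609 / 0.5507 = 0.837.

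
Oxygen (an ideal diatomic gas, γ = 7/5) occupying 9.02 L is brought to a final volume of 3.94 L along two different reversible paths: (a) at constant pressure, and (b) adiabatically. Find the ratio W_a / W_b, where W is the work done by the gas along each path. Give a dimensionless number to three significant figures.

Path (a) isobaric: W = P₁(V₂ − V₁) → W_a/(P₁V₁) = -0.5632.
Path (b) adiabatic: W = P₁V₁(1 − (V₁/V₂)^(γ−1))/(γ−1) → W_b/(P₁V₁) = -0.982.
W_a / W_b = -0.5632 / -0.982 = 0.5735.

W_a / W_b ≈ 0.574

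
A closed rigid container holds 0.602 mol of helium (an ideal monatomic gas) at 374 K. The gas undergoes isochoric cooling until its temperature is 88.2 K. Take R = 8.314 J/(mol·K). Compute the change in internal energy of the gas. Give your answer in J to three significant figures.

Constant volume ⇒ W = 0, so Q = ΔU = nCᵥΔT with Cᵥ = 3R/2 = 12.47 J/(mol·K).
ΔU = (0.602)(12.47)(88.2 − 374) = -2146 J.

ΔU ≈ -2150 J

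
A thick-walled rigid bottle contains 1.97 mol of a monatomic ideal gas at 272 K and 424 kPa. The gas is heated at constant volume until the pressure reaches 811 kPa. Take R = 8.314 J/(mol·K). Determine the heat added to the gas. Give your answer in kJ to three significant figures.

Q ≈ 6.10 kJ

Constant volume ⇒ W = 0, so Q = ΔU = nCᵥΔT with Cᵥ = 3R/2 = 12.47 J/(mol·K).
At constant V, T₂/T₁ = P₂/P₁ ⇒ ΔT = T₁(P₂/P₁ − 1) = 272·(811/424 − 1) = 248.3 K.
ΔU = (1.97)(12.47)(248.3) = 6099 J.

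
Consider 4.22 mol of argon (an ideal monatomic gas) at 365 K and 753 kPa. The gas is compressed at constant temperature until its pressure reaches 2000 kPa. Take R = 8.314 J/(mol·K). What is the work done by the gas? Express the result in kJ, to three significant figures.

W ≈ -12.5 kJ

Isothermal process: W = nRT ln(V₂/V₁) = nRT ln(P₁/P₂).
W = (4.22)(8.314)(365) × ln(753/2000)
  = 12806 × ln(0.3765) = 12806 × -0.9768
W_by_gas = -12509 J.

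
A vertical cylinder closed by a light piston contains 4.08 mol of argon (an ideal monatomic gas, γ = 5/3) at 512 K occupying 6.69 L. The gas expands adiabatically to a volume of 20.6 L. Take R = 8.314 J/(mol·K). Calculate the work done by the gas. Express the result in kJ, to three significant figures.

W ≈ 13.7 kJ

Adiabatic: TV^(γ−1) = const with γ = 5/3.
T₂ = T₁ (V₁/V₂)^(γ−1) = 512 × (6.69/20.6)^0.667 = 512 × 0.4725 = 241.9 K.
W_by = nCᵥ(T₁ − T₂) = (4.08)(12.47)(512 − 241.9) = 13743 J.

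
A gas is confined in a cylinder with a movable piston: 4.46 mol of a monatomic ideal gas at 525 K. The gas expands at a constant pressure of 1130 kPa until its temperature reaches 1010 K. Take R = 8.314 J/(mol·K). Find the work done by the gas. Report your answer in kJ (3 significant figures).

W ≈ 18.0 kJ

Isobaric: W = P ΔV = nR ΔT.
W = (4.46)(8.314)(1010 − 525) = 17984 J.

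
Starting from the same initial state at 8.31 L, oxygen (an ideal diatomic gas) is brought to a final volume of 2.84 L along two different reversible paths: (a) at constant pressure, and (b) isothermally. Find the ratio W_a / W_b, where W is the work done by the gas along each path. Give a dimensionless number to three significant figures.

Path (a) isobaric: W = P₁(V₂ − V₁) → W_a/(P₁V₁) = -0.6582.
Path (b) isothermal: W = P₁V₁ ln(V₂/V₁) → W_b/(P₁V₁) = -1.074.
W_a / W_b = -0.6582 / -1.074 = 0.6131.

W_a / W_b ≈ 0.613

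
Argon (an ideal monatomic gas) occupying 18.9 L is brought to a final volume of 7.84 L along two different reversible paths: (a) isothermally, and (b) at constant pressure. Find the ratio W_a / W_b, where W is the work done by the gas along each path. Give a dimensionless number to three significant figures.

Path (a) isothermal: W = P₁V₁ ln(V₂/V₁) → W_a/(P₁V₁) = -0.8799.
Path (b) isobaric: W = P₁(V₂ − V₁) → W_b/(P₁V₁) = -0.5852.
W_a / W_b = -0.8799 / -0.5852 = 1.504.

W_a / W_b ≈ 1.50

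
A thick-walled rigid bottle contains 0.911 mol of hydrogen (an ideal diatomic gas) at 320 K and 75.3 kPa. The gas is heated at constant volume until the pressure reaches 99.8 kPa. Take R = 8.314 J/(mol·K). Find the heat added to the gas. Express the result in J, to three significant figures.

Q ≈ 1970 J

Constant volume ⇒ W = 0, so Q = ΔU = nCᵥΔT with Cᵥ = 5R/2 = 20.79 J/(mol·K).
At constant V, T₂/T₁ = P₂/P₁ ⇒ ΔT = T₁(P₂/P₁ − 1) = 320·(99.8/75.3 − 1) = 104.1 K.
ΔU = (0.911)(20.79)(104.1) = 1971 J.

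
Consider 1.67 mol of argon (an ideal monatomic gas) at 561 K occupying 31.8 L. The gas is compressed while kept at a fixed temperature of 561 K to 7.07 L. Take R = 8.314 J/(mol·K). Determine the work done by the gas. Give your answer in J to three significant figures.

W ≈ -11700 J

Isothermal: W = nRT ln(V₂/V₁).
W = (1.67)(8.314)(561) × ln(7.07/31.8)
  = 7789 × -1.504
W_by_gas = -11712 J.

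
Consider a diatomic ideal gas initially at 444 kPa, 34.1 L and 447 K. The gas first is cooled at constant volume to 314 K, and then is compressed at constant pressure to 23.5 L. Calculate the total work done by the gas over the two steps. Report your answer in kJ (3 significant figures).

W_total ≈ -3.31 kJ

Step 1 (isochoric): W = 0 (constant volume).
After step 1: P = 311.9 kPa (V unchanged).
Step 2 (isobaric): W = PΔV = (311.9 kPa)(23.5 − 34.1 L) = -3306 J.
W_total = 0 − 3306 = -3306 J.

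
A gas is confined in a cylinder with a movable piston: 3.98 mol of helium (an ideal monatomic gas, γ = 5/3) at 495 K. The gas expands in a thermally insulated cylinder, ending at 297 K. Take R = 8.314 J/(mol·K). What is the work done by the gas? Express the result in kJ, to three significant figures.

W ≈ 9.83 kJ

Adiabatic ⇒ Q = 0, so W_by = −ΔU = nCᵥ(T₁ − T₂).
Cᵥ = 3R/2 = 12.47 J/(mol·K).
W = (3.98)(12.47)(495 − 297) = 9828 J.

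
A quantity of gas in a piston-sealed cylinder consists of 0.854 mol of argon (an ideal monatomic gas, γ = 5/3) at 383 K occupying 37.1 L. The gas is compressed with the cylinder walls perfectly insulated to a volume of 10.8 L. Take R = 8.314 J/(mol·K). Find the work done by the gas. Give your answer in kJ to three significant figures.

Adiabatic: TV^(γ−1) = const with γ = 5/3.
T₂ = T₁ (V₁/V₂)^(γ−1) = 383 × (37.1/10.8)^0.667 = 383 × 2.277 = 872 K.
W_by = nCᵥ(T₁ − T₂) = (0.854)(12.47)(383 − 872) = -5208 J.

W ≈ -5.21 kJ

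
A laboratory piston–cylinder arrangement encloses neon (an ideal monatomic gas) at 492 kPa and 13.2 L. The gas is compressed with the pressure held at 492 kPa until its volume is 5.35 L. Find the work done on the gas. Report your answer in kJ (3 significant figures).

Isobaric: W = P ΔV.
W = (492 kPa)(5.35 − 13.2 L) = (492)(-7.85) = -3862 J.
Work on gas = −W_by = 3862 J.

W ≈ 3.86 kJ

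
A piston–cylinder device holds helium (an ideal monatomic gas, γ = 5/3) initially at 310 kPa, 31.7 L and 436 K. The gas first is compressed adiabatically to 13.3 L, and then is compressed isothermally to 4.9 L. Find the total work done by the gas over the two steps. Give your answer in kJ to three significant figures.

Step 1 (adiabatic): W = (P₁V₁ − P₂V₂)/(γ−1) = (9827 − 17534)/0.667 = -11561 J.
After step 1: P = 1318 kPa, V = 13.3 L, T = 778 K.
Step 2 (isothermal): W = P₁V₁ ln(V₂/V₁) = (17534) ln(4.9/13.3) = -17509 J.
W_total = -11561 − 17509 = -29070 J.

W_total ≈ -29.1 kJ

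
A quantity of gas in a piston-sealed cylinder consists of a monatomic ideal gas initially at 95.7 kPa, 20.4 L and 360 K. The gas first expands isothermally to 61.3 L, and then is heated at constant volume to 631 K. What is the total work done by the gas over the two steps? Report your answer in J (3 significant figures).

Step 1 (isothermal): W = P₁V₁ ln(V₂/V₁) = (1952) ln(61.3/20.4) = 2148 J.
Step 2 (isochoric): W = 0 (constant volume).
W_total = 2148 + 0 = 2148 J.

W_total ≈ 2150 J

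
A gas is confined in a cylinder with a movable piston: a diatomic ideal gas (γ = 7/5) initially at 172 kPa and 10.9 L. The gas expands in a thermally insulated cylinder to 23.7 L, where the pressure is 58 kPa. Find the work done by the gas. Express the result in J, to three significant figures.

Adiabatic: W = (P₁V₁ − P₂V₂)/(γ − 1) with γ = 7/5.
P₁V₁ = 1875 J, P₂V₂ = 1375 J.
W = (1875 − 1375) / 0.4 = 1251 J.

W ≈ 1250 J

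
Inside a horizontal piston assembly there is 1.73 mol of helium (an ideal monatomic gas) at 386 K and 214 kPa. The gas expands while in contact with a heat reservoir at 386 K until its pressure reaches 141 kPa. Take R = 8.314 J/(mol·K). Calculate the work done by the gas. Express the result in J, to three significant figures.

W ≈ 2320 J

Isothermal process: W = nRT ln(V₂/V₁) = nRT ln(P₁/P₂).
W = (1.73)(8.314)(386) × ln(214/141)
  = 5552 × ln(1.518) = 5552 × 0.4172
W_by_gas = 2316 J.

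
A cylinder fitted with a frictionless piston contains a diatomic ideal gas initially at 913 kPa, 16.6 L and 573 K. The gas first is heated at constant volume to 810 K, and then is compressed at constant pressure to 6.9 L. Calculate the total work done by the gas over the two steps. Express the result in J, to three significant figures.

Step 1 (isochoric): W = 0 (constant volume).
After step 1: P = 1291 kPa (V unchanged).
Step 2 (isobaric): W = PΔV = (1291 kPa)(6.9 − 16.6 L) = -12519 J.
W_total = 0 − 12519 = -12519 J.

W_total ≈ -12500 J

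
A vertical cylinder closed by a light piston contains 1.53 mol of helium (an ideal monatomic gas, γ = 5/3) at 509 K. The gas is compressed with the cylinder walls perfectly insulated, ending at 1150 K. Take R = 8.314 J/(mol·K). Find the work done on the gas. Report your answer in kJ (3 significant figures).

Adiabatic ⇒ Q = 0, so W_by = −ΔU = nCᵥ(T₁ − T₂).
Cᵥ = 3R/2 = 12.47 J/(mol·K).
W = (1.53)(12.47)(509 − 1150) = -12231 J.
Work on gas = −W_by = 12231 J.

W ≈ 12.2 kJ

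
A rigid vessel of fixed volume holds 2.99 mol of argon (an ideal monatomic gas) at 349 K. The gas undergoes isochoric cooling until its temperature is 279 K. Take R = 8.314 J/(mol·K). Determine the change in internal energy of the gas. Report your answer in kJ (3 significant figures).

Constant volume ⇒ W = 0, so Q = ΔU = nCᵥΔT with Cᵥ = 3R/2 = 12.47 J/(mol·K).
ΔU = (2.99)(12.47)(279 − 349) = -2610 J.

ΔU ≈ -2.61 kJ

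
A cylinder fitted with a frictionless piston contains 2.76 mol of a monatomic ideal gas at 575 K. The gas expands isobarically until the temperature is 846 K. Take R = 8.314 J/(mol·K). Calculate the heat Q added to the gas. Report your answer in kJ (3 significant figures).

Isobaric: W = nRΔT = (2.76)(8.314)(271) = 6219 J.
ΔU = nCᵥΔT with Cᵥ = 3R/2: ΔU = (2.76)(12.47)(271) = 9328 J.
Q = ΔU + W = 9328 + 6219 = 15546 J.

Q ≈ 15.5 kJ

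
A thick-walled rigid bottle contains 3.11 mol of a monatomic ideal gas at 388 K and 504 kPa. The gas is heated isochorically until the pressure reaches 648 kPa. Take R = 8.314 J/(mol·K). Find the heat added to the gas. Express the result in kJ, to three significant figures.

Q ≈ 4.30 kJ

Constant volume ⇒ W = 0, so Q = ΔU = nCᵥΔT with Cᵥ = 3R/2 = 12.47 J/(mol·K).
At constant V, T₂/T₁ = P₂/P₁ ⇒ ΔT = T₁(P₂/P₁ − 1) = 388·(648/504 − 1) = 110.9 K.
ΔU = (3.11)(12.47)(110.9) = 4300 J.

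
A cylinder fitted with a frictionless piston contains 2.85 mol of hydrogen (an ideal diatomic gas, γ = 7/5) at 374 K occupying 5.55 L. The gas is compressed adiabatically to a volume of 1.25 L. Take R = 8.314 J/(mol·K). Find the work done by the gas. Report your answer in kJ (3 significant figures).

Adiabatic: TV^(γ−1) = const with γ = 7/5.
T₂ = T₁ (V₁/V₂)^(γ−1) = 374 × (5.55/1.25)^0.4 = 374 × 1.815 = 678.9 K.
W_by = nCᵥ(T₁ − T₂) = (2.85)(20.79)(374 − 678.9) = -18063 J.

W ≈ -18.1 kJ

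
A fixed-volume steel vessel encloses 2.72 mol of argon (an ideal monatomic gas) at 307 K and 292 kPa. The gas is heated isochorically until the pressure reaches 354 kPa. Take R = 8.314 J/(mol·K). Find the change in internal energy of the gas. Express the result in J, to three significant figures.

ΔU ≈ 2210 J

Constant volume ⇒ W = 0, so Q = ΔU = nCᵥΔT with Cᵥ = 3R/2 = 12.47 J/(mol·K).
At constant V, T₂/T₁ = P₂/P₁ ⇒ ΔT = T₁(P₂/P₁ − 1) = 307·(354/292 − 1) = 65.18 K.
ΔU = (2.72)(12.47)(65.18) = 2211 J.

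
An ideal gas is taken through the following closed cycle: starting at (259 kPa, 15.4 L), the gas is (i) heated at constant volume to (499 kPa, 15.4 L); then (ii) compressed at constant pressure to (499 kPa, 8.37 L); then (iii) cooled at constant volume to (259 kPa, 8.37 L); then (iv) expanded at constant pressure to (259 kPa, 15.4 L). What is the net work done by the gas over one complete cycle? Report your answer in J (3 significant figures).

W_net ≈ -1690 J

Constant-volume legs do no work.
W(ii) = (499)(8.37 − 15.4) = -3508 J; W(iv) = (259)(15.4 − 8.37) = 1821 J.
W_net = -3508 + 1821 = -1687 J (the counter-clockwise enclosed area).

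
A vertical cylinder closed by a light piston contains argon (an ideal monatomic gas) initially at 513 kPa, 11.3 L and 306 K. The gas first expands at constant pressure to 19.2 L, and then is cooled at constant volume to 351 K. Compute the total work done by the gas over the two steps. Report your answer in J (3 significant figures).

W_total ≈ 4050 J

Step 1 (isobaric): W = PΔV = (513 kPa)(19.2 − 11.3 L) = 4053 J.
Step 2 (isochoric): W = 0 (constant volume).
W_total = 4053 + 0 = 4053 J.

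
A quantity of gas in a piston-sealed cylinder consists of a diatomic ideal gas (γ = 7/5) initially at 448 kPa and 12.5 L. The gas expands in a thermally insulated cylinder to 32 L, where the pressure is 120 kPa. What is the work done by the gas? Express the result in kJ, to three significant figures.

Adiabatic: W = (P₁V₁ − P₂V₂)/(γ − 1) with γ = 7/5.
P₁V₁ = 5600 J, P₂V₂ = 3840 J.
W = (5600 − 3840) / 0.4 = 4400 J.

W ≈ 4.40 kJ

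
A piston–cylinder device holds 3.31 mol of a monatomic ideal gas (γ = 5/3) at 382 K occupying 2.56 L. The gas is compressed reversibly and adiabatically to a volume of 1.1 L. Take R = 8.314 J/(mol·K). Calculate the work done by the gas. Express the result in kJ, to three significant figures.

Adiabatic: TV^(γ−1) = const with γ = 5/3.
T₂ = T₁ (V₁/V₂)^(γ−1) = 382 × (2.56/1.1)^0.667 = 382 × 1.756 = 670.9 K.
W_by = nCᵥ(T₁ − T₂) = (3.31)(12.47)(382 − 670.9) = -11924 J.

W ≈ -11.9 kJ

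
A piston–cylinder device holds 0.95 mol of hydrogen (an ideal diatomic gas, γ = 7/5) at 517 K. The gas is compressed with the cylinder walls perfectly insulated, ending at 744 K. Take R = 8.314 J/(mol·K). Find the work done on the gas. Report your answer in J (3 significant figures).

Adiabatic ⇒ Q = 0, so W_by = −ΔU = nCᵥ(T₁ − T₂).
Cᵥ = 5R/2 = 20.79 J/(mol·K).
W = (0.95)(20.79)(517 − 744) = -4482 J.
Work on gas = −W_by = 4482 J.

W ≈ 4480 J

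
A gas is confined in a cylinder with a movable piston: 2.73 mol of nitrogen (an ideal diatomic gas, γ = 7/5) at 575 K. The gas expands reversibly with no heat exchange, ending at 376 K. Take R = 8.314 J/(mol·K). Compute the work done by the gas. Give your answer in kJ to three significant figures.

W ≈ 11.3 kJ

Adiabatic ⇒ Q = 0, so W_by = −ΔU = nCᵥ(T₁ − T₂).
Cᵥ = 5R/2 = 20.79 J/(mol·K).
W = (2.73)(20.79)(575 − 376) = 11292 J.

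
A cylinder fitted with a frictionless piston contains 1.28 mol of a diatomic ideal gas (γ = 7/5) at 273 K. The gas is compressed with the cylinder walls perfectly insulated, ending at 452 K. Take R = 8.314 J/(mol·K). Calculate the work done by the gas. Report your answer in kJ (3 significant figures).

W ≈ -4.76 kJ

Adiabatic ⇒ Q = 0, so W_by = −ΔU = nCᵥ(T₁ − T₂).
Cᵥ = 5R/2 = 20.79 J/(mol·K).
W = (1.28)(20.79)(273 − 452) = -4762 J.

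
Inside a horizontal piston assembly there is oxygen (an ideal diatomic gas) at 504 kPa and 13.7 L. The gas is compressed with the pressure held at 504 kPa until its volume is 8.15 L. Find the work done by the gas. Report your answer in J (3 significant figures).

Isobaric: W = P ΔV.
W = (504 kPa)(8.15 − 13.7 L) = (504)(-5.55) = -2797 J.

W ≈ -2800 J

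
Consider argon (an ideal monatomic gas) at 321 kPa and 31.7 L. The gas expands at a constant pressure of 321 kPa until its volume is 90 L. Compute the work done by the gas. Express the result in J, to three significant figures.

W ≈ 18700 J

Isobaric: W = P ΔV.
W = (321 kPa)(90 − 31.7 L) = (321)(58.3) = 18714 J.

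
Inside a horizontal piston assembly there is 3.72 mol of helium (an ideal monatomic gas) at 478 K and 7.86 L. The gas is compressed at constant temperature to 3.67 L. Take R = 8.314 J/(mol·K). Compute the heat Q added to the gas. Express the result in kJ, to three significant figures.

Q ≈ -11.3 kJ

Isothermal ⇒ ΔU = 0, so Q = W = nRT ln(V₂/V₁).
Q = (3.72)(8.314)(478) ln(3.67/7.86) = 14784 × -0.7616 = -11259 J.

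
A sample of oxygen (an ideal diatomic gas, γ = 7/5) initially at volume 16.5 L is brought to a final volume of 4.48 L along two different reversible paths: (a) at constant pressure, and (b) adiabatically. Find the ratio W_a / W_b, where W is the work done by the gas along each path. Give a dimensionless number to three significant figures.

W_a / W_b ≈ 0.426

Path (a) isobaric: W = P₁(V₂ − V₁) → W_a/(P₁V₁) = -0.7285.
Path (b) adiabatic: W = P₁V₁(1 − (V₁/V₂)^(γ−1))/(γ−1) → W_b/(P₁V₁) = -1.711.
W_a / W_b = -0.7285 / -1.711 = 0.4257.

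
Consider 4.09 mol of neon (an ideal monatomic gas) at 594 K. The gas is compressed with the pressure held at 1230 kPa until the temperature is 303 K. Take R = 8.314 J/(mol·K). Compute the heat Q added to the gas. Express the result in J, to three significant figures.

Q ≈ -24700 J

Isobaric: W = nRΔT = (4.09)(8.314)(-291) = -9895 J.
ΔU = nCᵥΔT with Cᵥ = 3R/2: ΔU = (4.09)(12.47)(-291) = -14843 J.
Q = ΔU + W = -14843 − 9895 = -24738 J.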